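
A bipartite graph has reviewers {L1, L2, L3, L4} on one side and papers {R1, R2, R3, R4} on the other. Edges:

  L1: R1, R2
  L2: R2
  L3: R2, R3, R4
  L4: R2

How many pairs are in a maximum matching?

3

Unit-capacity flow: source→left, listed edges, right→sink; max matching = max flow.
Augmenting path L1→R1 (+1); matched 1.
Augmenting path L2→R2 (+1); matched 2.
Augmenting path L3→R3 (+1); matched 3.
No augmenting path remains; maximum matching = 3.
König certificate: {L1, L3, R2} is a vertex cover of size 3 (every listed pair touches it), so no matching can be larger.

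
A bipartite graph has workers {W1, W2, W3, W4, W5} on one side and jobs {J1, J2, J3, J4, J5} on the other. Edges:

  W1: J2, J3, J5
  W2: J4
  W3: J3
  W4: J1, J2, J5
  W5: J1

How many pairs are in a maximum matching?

5

Unit-capacity flow: source→left, listed edges, right→sink; max matching = max flow.
Augmenting path W1→J2 (+1); matched 1.
Augmenting path W2→J4 (+1); matched 2.
Augmenting path W3→J3 (+1); matched 3.
Augmenting path W4→J1 (+1); matched 4.
Augmenting path W5→J1→W4→J5 (+1); matched 5.
No augmenting path remains; maximum matching = 5.
König certificate: {W1, W2, W3, W4, W5} is a vertex cover of size 5 (every listed pair touches it), so no matching can be larger.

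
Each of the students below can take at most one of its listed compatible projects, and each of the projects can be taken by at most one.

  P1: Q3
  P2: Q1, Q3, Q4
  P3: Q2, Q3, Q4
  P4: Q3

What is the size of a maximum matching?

3

Unit-capacity flow: source→left, listed edges, right→sink; max matching = max flow.
Augmenting path P1→Q3 (+1); matched 1.
Augmenting path P2→Q1 (+1); matched 2.
Augmenting path P3→Q2 (+1); matched 3.
No augmenting path remains; maximum matching = 3.
König certificate: {P2, P3, Q3} is a vertex cover of size 3 (every listed pair touches it), so no matching can be larger.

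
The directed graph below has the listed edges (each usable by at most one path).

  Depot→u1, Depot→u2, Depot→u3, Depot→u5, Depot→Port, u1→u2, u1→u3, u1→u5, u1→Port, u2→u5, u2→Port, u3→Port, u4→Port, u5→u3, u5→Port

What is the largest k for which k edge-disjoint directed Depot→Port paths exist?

Assign every edge capacity 1; by Menger, the answer equals the max flow.
Path Depot→Port (+1); total 1.
Path Depot→u1→Port (+1); total 2.
Path Depot→u2→Port (+1); total 3.
Path Depot→u3→Port (+1); total 4.
Path Depot→u5→Port (+1); total 5.
No residual Depot→Port path; max flow = 5.
Certifying cut of size 5: {Depot→Port, Depot→u1, Depot→u2, Depot→u3, Depot→u5}.

5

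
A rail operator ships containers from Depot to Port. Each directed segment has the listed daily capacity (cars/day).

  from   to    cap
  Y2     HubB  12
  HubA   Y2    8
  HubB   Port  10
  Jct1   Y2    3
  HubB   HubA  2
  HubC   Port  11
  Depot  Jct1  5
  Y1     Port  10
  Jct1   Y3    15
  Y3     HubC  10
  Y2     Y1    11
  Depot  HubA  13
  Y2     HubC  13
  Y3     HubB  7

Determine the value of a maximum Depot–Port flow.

13

Augment Depot→Jct1→Y2→HubC→Port: bottleneck 3, flow now 3.
Augment Depot→Jct1→Y3→HubC→Port: bottleneck 2, flow now 5.
Augment Depot→HubA→Y2→HubC→Port: bottleneck 6, flow now 11.
Augment Depot→HubA→Y2→Y1→Port: bottleneck 2, flow now 13.
No augmenting path remains; maximum flow = 13.
In the residual graph, reachable from Depot: {Depot, HubA}.
Min-cut edges: Depot→Jct1 (5), HubA→Y2 (8); capacity 5 + 8 = 13.
This cut is saturated, so no flow can exceed 13.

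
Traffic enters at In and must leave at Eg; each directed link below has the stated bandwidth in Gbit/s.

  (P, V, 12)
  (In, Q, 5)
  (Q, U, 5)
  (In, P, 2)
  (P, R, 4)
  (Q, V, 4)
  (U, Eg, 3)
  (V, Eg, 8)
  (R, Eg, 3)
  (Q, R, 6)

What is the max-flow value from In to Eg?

Augment In→P→R→Eg: bottleneck 2, flow now 2.
Augment In→Q→R→Eg: bottleneck 1, flow now 3.
Augment In→Q→U→Eg: bottleneck 3, flow now 6.
Augment In→Q→V→Eg: bottleneck 1, flow now 7.
No augmenting path remains; maximum flow = 7.
In the residual graph, reachable from In: {In}.
Min-cut edges: In→P (2), In→Q (5); capacity 2 + 5 = 7.
This cut is saturated, so no flow can exceed 7.

7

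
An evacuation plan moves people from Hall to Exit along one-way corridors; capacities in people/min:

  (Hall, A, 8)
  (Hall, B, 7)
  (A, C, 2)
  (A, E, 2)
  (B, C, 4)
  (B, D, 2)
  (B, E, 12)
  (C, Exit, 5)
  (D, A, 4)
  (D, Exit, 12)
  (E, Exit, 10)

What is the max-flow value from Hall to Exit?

11

Augment Hall→A→C→Exit: bottleneck 2, flow now 2.
Augment Hall→A→E→Exit: bottleneck 2, flow now 4.
Augment Hall→B→C→Exit: bottleneck 3, flow now 7.
Augment Hall→B→D→Exit: bottleneck 2, flow now 9.
Augment Hall→B→E→Exit: bottleneck 2, flow now 11.
No augmenting path remains; maximum flow = 11.
In the residual graph, reachable from Hall: {Hall, A}.
Min-cut edges: Hall→B (7), A→C (2), A→E (2); capacity 7 + 2 + 2 = 11.
This cut is saturated, so no flow can exceed 11.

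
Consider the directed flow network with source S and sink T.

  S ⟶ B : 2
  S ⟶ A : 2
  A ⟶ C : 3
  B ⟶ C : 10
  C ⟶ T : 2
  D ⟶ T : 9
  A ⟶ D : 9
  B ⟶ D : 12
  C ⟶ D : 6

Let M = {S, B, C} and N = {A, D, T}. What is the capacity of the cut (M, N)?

22

Edges leaving {S, B, C}: S→A (2), B→D (12), C→D (6), C→T (2).
Cut capacity = 2 + 12 + 6 + 2 = 22.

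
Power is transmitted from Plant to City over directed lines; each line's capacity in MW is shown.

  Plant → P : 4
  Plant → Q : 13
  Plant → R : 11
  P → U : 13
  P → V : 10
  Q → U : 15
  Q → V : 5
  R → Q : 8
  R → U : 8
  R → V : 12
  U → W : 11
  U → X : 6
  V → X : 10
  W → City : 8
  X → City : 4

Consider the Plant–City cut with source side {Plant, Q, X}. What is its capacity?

Edges leaving {Plant, Q, X}: Plant→P (4), Plant→R (11), Q→U (15), Q→V (5), X→City (4).
Cut capacity = 4 + 11 + 15 + 5 + 4 = 39.

39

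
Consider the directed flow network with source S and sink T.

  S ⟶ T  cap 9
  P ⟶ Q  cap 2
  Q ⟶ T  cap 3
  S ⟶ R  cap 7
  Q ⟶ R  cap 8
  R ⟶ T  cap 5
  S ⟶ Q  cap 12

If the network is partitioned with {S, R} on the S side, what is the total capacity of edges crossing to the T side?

26

Edges leaving {S, R}: S→Q (12), S→T (9), R→T (5).
Cut capacity = 12 + 9 + 5 = 26.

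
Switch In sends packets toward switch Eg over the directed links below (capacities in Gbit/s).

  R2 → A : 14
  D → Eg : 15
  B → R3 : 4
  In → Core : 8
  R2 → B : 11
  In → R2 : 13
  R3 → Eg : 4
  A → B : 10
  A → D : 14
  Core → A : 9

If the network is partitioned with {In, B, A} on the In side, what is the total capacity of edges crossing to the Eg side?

39

Edges leaving {In, B, A}: In→Core (8), In→R2 (13), B→R3 (4), A→D (14).
Cut capacity = 8 + 13 + 4 + 14 = 39.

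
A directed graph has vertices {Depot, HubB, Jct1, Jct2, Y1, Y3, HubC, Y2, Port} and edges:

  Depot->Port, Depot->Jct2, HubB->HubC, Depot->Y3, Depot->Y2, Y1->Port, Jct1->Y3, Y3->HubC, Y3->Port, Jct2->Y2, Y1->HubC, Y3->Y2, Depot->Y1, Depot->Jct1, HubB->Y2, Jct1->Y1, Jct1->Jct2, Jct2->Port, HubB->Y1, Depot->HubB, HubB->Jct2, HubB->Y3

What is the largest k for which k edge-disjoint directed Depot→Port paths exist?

4

Assign every edge capacity 1; by Menger, the answer equals the max flow.
Path Depot→Port (+1); total 1.
Path Depot→Jct2→Port (+1); total 2.
Path Depot→Y1→Port (+1); total 3.
Path Depot→Y3→Port (+1); total 4.
No residual Depot→Port path; max flow = 4.
Certifying cut of size 4: {Depot→Port, Jct2→Port, Y1→Port, Y3→Port}.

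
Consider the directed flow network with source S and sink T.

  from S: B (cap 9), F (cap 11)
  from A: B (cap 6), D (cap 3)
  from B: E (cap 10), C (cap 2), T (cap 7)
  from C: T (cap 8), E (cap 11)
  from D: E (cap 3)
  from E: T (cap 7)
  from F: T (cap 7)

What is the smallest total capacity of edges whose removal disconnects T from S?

16

Augment S→B→T: bottleneck 7, flow now 7.
Augment S→F→T: bottleneck 7, flow now 14.
Augment S→B→C→T: bottleneck 2, flow now 16.
No augmenting path remains; maximum flow = 16.
By max-flow min-cut, the minimum cut capacity equals the max flow.
In the residual graph, reachable from S: {S, F}.
Min-cut edges: S→B (9), F→T (7); capacity 9 + 7 = 16.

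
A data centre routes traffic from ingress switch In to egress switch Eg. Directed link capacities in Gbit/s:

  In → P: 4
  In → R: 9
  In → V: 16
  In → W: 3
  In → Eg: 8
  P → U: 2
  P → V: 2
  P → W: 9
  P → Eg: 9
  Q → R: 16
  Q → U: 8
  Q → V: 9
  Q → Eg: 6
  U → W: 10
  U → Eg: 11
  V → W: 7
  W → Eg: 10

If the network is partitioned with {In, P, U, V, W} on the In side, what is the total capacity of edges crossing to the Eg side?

47

Edges leaving {In, P, U, V, W}: In→R (9), In→Eg (8), P→Eg (9), U→Eg (11), W→Eg (10).
Cut capacity = 9 + 8 + 9 + 11 + 10 = 47.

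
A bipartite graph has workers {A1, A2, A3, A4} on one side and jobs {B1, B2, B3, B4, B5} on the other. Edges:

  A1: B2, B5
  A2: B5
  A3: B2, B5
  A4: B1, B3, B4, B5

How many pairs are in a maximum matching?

3

Unit-capacity flow: source→left, listed edges, right→sink; max matching = max flow.
Augmenting path A1→B2 (+1); matched 1.
Augmenting path A2→B5 (+1); matched 2.
Augmenting path A4→B1 (+1); matched 3.
No augmenting path remains; maximum matching = 3.
König certificate: {A4, B2, B5} is a vertex cover of size 3 (every listed pair touches it), so no matching can be larger.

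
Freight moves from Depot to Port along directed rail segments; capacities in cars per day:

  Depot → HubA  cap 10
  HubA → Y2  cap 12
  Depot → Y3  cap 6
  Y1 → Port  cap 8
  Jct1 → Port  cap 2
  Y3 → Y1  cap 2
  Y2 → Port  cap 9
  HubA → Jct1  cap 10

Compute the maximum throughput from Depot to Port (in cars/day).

Augment Depot→Y3→Y1→Port: bottleneck 2, flow now 2.
Augment Depot→HubA→Jct1→Port: bottleneck 2, flow now 4.
Augment Depot→HubA→Y2→Port: bottleneck 8, flow now 12.
No augmenting path remains; maximum flow = 12.
In the residual graph, reachable from Depot: {Depot, Y3}.
Min-cut edges: Depot→HubA (10), Y3→Y1 (2); capacity 10 + 2 = 12.
This cut is saturated, so no flow can exceed 12.

12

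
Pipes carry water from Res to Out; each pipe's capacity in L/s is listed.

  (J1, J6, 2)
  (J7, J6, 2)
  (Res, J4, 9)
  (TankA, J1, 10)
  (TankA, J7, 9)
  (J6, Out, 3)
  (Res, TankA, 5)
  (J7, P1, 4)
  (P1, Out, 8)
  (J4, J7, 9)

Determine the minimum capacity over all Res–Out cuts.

7

Augment Res→TankA→J1→J6→Out: bottleneck 2, flow now 2.
Augment Res→TankA→J7→J6→Out: bottleneck 1, flow now 3.
Augment Res→TankA→J7→P1→Out: bottleneck 2, flow now 5.
Augment Res→J4→J7→P1→Out: bottleneck 2, flow now 7.
No augmenting path remains; maximum flow = 7.
By max-flow min-cut, the minimum cut capacity equals the max flow.
In the residual graph, reachable from Res: {Res, TankA, J4, J1, J7, J6}.
Min-cut edges: J7→P1 (4), J6→Out (3); capacity 4 + 3 = 7.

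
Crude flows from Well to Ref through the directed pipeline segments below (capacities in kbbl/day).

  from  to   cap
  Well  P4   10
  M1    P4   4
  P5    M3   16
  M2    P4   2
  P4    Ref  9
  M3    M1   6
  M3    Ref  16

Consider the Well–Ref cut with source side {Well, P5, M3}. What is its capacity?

Edges leaving {Well, P5, M3}: Well→P4 (10), M3→M1 (6), M3→Ref (16).
Cut capacity = 10 + 6 + 16 = 32.

32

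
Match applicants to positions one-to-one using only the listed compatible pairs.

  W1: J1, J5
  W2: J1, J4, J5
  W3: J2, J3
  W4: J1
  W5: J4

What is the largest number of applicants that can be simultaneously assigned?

Unit-capacity flow: source→left, listed edges, right→sink; max matching = max flow.
Augmenting path W1→J1 (+1); matched 1.
Augmenting path W2→J4 (+1); matched 2.
Augmenting path W3→J2 (+1); matched 3.
Augmenting path W4→J1→W1→J5 (+1); matched 4.
No augmenting path remains; maximum matching = 4.
König certificate: {W3, J1, J4, J5} is a vertex cover of size 4 (every listed pair touches it), so no matching can be larger.

4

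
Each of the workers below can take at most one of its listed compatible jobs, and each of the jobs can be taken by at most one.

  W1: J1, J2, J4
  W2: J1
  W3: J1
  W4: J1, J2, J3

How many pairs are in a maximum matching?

3

Unit-capacity flow: source→left, listed edges, right→sink; max matching = max flow.
Augmenting path W1→J1 (+1); matched 1.
Augmenting path W4→J2 (+1); matched 2.
Augmenting path W2→J1→W1→J4 (+1); matched 3.
No augmenting path remains; maximum matching = 3.
König certificate: {W1, W4, J1} is a vertex cover of size 3 (every listed pair touches it), so no matching can be larger.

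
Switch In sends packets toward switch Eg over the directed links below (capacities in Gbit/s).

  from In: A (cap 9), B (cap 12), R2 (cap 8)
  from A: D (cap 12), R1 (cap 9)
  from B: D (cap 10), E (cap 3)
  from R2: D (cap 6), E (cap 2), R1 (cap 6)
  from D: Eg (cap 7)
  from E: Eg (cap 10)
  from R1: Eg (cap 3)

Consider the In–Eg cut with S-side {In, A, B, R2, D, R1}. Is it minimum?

Given cut capacity: 3 + 2 + 7 + 3 = 15.
Augment In→A→D→Eg: bottleneck 7, flow now 7.
Augment In→A→R1→Eg: bottleneck 2, flow now 9.
Augment In→B→E→Eg: bottleneck 3, flow now 12.
Augment In→R2→E→Eg: bottleneck 2, flow now 14.
Augment In→R2→R1→Eg: bottleneck 1, flow now 15.
No augmenting path remains; maximum flow = 15.
Cut capacity 15 equals the max flow, so it is a minimum cut.

Yes — it is a minimum cut (capacity 15).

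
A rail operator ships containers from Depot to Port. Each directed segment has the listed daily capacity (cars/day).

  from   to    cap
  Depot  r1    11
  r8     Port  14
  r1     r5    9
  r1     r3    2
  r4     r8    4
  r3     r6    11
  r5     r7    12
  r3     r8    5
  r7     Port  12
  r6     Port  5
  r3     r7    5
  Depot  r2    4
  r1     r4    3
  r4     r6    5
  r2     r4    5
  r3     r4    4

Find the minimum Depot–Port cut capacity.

Augment Depot→r1→r3→r6→Port: bottleneck 2, flow now 2.
Augment Depot→r1→r4→r6→Port: bottleneck 3, flow now 5.
Augment Depot→r1→r5→r7→Port: bottleneck 6, flow now 11.
Augment Depot→r2→r4→r8→Port: bottleneck 4, flow now 15.
No augmenting path remains; maximum flow = 15.
By max-flow min-cut, the minimum cut capacity equals the max flow.
In the residual graph, reachable from Depot: {Depot}.
Min-cut edges: Depot→r1 (11), Depot→r2 (4); capacity 11 + 4 = 15.

15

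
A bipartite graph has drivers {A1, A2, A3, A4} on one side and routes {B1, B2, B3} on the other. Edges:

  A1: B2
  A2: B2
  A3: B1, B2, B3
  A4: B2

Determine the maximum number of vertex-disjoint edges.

2

Unit-capacity flow: source→left, listed edges, right→sink; max matching = max flow.
Augmenting path A1→B2 (+1); matched 1.
Augmenting path A3→B1 (+1); matched 2.
No augmenting path remains; maximum matching = 2.
König certificate: {A3, B2} is a vertex cover of size 2 (every listed pair touches it), so no matching can be larger.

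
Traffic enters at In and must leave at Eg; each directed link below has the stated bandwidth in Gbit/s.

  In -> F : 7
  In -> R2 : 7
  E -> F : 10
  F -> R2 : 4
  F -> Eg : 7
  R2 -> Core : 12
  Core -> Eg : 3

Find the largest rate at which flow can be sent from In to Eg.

10

Augment In→F→Eg: bottleneck 7, flow now 7.
Augment In→R2→Core→Eg: bottleneck 3, flow now 10.
No augmenting path remains; maximum flow = 10.
In the residual graph, reachable from In: {In, R2, Core}.
Min-cut edges: In→F (7), Core→Eg (3); capacity 7 + 3 = 10.
This cut is saturated, so no flow can exceed 10.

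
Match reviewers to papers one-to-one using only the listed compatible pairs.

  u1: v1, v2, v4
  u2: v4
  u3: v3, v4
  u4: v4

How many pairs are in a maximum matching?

Unit-capacity flow: source→left, listed edges, right→sink; max matching = max flow.
Augmenting path u1→v1 (+1); matched 1.
Augmenting path u2→v4 (+1); matched 2.
Augmenting path u3→v3 (+1); matched 3.
No augmenting path remains; maximum matching = 3.
König certificate: {u1, u3, v4} is a vertex cover of size 3 (every listed pair touches it), so no matching can be larger.

3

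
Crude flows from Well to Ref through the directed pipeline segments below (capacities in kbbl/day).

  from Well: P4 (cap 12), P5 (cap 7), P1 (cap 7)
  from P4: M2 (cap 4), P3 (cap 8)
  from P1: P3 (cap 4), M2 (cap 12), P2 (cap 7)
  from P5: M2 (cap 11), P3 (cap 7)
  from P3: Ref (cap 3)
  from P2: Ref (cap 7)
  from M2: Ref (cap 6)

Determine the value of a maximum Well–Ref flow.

16

Augment Well→P4→P3→Ref: bottleneck 3, flow now 3.
Augment Well→P4→M2→Ref: bottleneck 4, flow now 7.
Augment Well→P1→P2→Ref: bottleneck 7, flow now 14.
Augment Well→P5→M2→Ref: bottleneck 2, flow now 16.
No augmenting path remains; maximum flow = 16.
In the residual graph, reachable from Well: {Well, P4, P5, P3, M2}.
Min-cut edges: Well→P1 (7), P3→Ref (3), M2→Ref (6); capacity 7 + 3 + 6 = 16.
This cut is saturated, so no flow can exceed 16.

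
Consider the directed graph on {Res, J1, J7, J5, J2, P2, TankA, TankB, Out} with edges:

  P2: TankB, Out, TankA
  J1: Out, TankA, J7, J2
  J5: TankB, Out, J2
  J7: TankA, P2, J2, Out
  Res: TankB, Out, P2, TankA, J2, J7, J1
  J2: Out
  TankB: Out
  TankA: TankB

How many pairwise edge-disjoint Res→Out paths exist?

Assign every edge capacity 1; by Menger, the answer equals the max flow.
Path Res→Out (+1); total 1.
Path Res→J1→Out (+1); total 2.
Path Res→J7→Out (+1); total 3.
Path Res→J2→Out (+1); total 4.
Path Res→P2→Out (+1); total 5.
Path Res→TankB→Out (+1); total 6.
No residual Res→Out path; max flow = 6.
Certifying cut of size 6: {Res→J1, Res→J2, Res→J7, Res→Out, Res→P2, TankB→Out}.

6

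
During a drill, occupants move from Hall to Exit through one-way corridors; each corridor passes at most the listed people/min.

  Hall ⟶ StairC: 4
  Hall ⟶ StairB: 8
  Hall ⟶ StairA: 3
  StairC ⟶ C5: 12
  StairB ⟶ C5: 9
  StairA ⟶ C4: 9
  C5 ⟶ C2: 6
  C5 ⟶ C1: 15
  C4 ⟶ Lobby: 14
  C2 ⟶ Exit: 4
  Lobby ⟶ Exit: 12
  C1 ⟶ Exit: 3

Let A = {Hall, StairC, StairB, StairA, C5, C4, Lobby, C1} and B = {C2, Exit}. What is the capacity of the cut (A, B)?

21

Edges leaving {Hall, StairC, StairB, StairA, C5, C4, Lobby, C1}: C5→C2 (6), Lobby→Exit (12), C1→Exit (3).
Cut capacity = 6 + 12 + 3 = 21.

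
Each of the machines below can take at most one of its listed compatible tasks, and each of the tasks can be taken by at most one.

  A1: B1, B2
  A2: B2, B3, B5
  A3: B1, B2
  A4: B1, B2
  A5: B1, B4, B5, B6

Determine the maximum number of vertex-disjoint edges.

Unit-capacity flow: source→left, listed edges, right→sink; max matching = max flow.
Augmenting path A1→B1 (+1); matched 1.
Augmenting path A2→B2 (+1); matched 2.
Augmenting path A5→B4 (+1); matched 3.
Augmenting path A3→B2→A2→B3 (+1); matched 4.
No augmenting path remains; maximum matching = 4.
König certificate: {A2, A5, B1, B2} is a vertex cover of size 4 (every listed pair touches it), so no matching can be larger.

4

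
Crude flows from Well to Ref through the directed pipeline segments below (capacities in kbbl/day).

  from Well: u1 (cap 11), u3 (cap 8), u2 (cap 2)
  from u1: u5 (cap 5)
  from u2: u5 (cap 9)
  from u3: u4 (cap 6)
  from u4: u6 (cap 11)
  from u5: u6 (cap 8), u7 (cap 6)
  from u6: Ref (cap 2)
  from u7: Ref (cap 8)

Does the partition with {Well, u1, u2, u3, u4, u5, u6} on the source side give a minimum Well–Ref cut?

Yes — it is a minimum cut (capacity 8).

Given cut capacity: 6 + 2 = 8.
Augment Well→u1→u5→u6→Ref: bottleneck 2, flow now 2.
Augment Well→u1→u5→u7→Ref: bottleneck 3, flow now 5.
Augment Well→u2→u5→u7→Ref: bottleneck 2, flow now 7.
Augment Well→u3→u4→u6→u5→u7→Ref: bottleneck 1, flow now 8. (uses reverse residual edge)
No augmenting path remains; maximum flow = 8.
Cut capacity 8 equals the max flow, so it is a minimum cut.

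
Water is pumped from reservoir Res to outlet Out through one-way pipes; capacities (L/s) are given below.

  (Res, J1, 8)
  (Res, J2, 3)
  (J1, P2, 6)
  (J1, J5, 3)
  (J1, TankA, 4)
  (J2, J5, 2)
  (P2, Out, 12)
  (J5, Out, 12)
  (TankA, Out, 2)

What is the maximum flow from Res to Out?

Augment Res→J1→P2→Out: bottleneck 6, flow now 6.
Augment Res→J1→J5→Out: bottleneck 2, flow now 8.
Augment Res→J2→J5→Out: bottleneck 2, flow now 10.
No augmenting path remains; maximum flow = 10.
In the residual graph, reachable from Res: {Res, J2}.
Min-cut edges: Res→J1 (8), J2→J5 (2); capacity 8 + 2 = 10.
This cut is saturated, so no flow can exceed 10.

10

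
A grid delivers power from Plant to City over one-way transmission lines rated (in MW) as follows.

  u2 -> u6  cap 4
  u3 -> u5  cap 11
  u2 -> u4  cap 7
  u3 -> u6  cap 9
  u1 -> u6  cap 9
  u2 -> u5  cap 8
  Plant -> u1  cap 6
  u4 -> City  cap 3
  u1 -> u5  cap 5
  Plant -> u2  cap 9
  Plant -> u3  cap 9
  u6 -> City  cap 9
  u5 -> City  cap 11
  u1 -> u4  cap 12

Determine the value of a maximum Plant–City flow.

Augment Plant→u1→u4→City: bottleneck 3, flow now 3.
Augment Plant→u1→u5→City: bottleneck 3, flow now 6.
Augment Plant→u2→u5→City: bottleneck 8, flow now 14.
Augment Plant→u2→u6→City: bottleneck 1, flow now 15.
Augment Plant→u3→u6→City: bottleneck 8, flow now 23.
No augmenting path remains; maximum flow = 23.
In the residual graph, reachable from Plant: {Plant, u1, u2, u3, u4, u5, u6}.
Min-cut edges: u4→City (3), u5→City (11), u6→City (9); capacity 3 + 11 + 9 = 23.
This cut is saturated, so no flow can exceed 23.

23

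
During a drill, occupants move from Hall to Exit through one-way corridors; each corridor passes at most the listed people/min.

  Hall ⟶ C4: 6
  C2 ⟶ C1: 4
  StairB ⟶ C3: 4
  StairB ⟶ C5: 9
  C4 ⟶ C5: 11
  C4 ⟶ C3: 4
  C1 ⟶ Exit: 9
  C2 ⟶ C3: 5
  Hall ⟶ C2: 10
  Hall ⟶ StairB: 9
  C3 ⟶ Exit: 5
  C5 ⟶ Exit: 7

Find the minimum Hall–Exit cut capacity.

16

Augment Hall→StairB→C3→Exit: bottleneck 4, flow now 4.
Augment Hall→StairB→C5→Exit: bottleneck 5, flow now 9.
Augment Hall→C4→C3→Exit: bottleneck 1, flow now 10.
Augment Hall→C4→C5→Exit: bottleneck 2, flow now 12.
Augment Hall→C2→C1→Exit: bottleneck 4, flow now 16.
No augmenting path remains; maximum flow = 16.
By max-flow min-cut, the minimum cut capacity equals the max flow.
In the residual graph, reachable from Hall: {Hall, StairB, C4, C2, C3, C5}.
Min-cut edges: C2→C1 (4), C3→Exit (5), C5→Exit (7); capacity 4 + 5 + 7 = 16.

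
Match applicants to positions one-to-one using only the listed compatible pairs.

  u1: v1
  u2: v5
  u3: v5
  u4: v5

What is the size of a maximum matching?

2

Unit-capacity flow: source→left, listed edges, right→sink; max matching = max flow.
Augmenting path u1→v1 (+1); matched 1.
Augmenting path u2→v5 (+1); matched 2.
No augmenting path remains; maximum matching = 2.
König certificate: {u1, v5} is a vertex cover of size 2 (every listed pair touches it), so no matching can be larger.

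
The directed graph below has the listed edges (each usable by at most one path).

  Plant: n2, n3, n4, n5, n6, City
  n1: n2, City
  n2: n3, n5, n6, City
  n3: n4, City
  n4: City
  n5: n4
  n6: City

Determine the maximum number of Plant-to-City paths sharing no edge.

Assign every edge capacity 1; by Menger, the answer equals the max flow.
Path Plant→City (+1); total 1.
Path Plant→n2→City (+1); total 2.
Path Plant→n3→City (+1); total 3.
Path Plant→n4→City (+1); total 4.
Path Plant→n6→City (+1); total 5.
No residual Plant→City path; max flow = 5.
Certifying cut of size 5: {Plant→City, Plant→n2, Plant→n3, Plant→n6, n4→City}.

5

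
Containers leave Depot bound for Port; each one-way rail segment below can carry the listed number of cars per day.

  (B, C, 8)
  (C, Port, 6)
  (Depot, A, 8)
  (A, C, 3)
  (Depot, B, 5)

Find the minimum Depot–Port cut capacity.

Augment Depot→A→C→Port: bottleneck 3, flow now 3.
Augment Depot→B→C→Port: bottleneck 3, flow now 6.
No augmenting path remains; maximum flow = 6.
By max-flow min-cut, the minimum cut capacity equals the max flow.
In the residual graph, reachable from Depot: {Depot, A, B, C}.
Min-cut edges: C→Port (6); capacity 6 = 6.

6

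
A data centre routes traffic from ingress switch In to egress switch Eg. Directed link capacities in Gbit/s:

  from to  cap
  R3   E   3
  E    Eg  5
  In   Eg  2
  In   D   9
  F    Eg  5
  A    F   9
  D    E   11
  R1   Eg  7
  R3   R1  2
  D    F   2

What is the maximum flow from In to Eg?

Augment In→Eg: bottleneck 2, flow now 2.
Augment In→D→E→Eg: bottleneck 5, flow now 7.
Augment In→D→F→Eg: bottleneck 2, flow now 9.
No augmenting path remains; maximum flow = 9.
In the residual graph, reachable from In: {In, D, E}.
Min-cut edges: In→Eg (2), D→F (2), E→Eg (5); capacity 2 + 2 + 5 = 9.
This cut is saturated, so no flow can exceed 9.

9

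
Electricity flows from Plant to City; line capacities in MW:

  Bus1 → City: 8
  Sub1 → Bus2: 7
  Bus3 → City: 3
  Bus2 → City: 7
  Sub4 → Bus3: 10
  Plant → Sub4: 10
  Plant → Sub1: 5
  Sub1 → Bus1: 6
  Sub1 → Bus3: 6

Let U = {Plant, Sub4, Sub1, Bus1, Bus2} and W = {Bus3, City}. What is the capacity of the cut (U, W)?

31

Edges leaving {Plant, Sub4, Sub1, Bus1, Bus2}: Sub4→Bus3 (10), Sub1→Bus3 (6), Bus1→City (8), Bus2→City (7).
Cut capacity = 10 + 6 + 8 + 7 = 31.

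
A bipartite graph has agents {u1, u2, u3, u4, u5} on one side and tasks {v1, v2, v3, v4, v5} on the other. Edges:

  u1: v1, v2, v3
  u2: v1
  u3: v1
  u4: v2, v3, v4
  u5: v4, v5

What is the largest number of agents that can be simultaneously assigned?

4

Unit-capacity flow: source→left, listed edges, right→sink; max matching = max flow.
Augmenting path u1→v1 (+1); matched 1.
Augmenting path u4→v2 (+1); matched 2.
Augmenting path u5→v4 (+1); matched 3.
Augmenting path u2→v1→u1→v3 (+1); matched 4.
No augmenting path remains; maximum matching = 4.
König certificate: {u1, u4, u5, v1} is a vertex cover of size 4 (every listed pair touches it), so no matching can be larger.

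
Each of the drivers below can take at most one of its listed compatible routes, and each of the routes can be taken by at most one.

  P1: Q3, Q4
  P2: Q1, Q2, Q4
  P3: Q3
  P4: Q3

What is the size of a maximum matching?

Unit-capacity flow: source→left, listed edges, right→sink; max matching = max flow.
Augmenting path P1→Q3 (+1); matched 1.
Augmenting path P2→Q1 (+1); matched 2.
Augmenting path P3→Q3→P1→Q4 (+1); matched 3.
No augmenting path remains; maximum matching = 3.
König certificate: {P1, P2, Q3} is a vertex cover of size 3 (every listed pair touches it), so no matching can be larger.

3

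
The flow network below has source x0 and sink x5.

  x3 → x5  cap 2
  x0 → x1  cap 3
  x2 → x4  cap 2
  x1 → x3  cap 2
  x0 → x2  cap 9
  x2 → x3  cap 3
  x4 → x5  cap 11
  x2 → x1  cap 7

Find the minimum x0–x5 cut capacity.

4

Augment x0→x1→x3→x5: bottleneck 2, flow now 2.
Augment x0→x2→x4→x5: bottleneck 2, flow now 4.
No augmenting path remains; maximum flow = 4.
By max-flow min-cut, the minimum cut capacity equals the max flow.
In the residual graph, reachable from x0: {x0, x1, x2, x3}.
Min-cut edges: x2→x4 (2), x3→x5 (2); capacity 2 + 2 = 4.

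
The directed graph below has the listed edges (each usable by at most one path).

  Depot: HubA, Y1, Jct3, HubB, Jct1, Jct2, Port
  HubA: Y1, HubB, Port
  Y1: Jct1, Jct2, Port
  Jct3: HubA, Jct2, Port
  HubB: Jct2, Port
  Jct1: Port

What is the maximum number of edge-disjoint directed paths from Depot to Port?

Assign every edge capacity 1; by Menger, the answer equals the max flow.
Path Depot→Port (+1); total 1.
Path Depot→HubA→Port (+1); total 2.
Path Depot→Y1→Port (+1); total 3.
Path Depot→Jct3→Port (+1); total 4.
Path Depot→HubB→Port (+1); total 5.
Path Depot→Jct1→Port (+1); total 6.
No residual Depot→Port path; max flow = 6.
Certifying cut of size 6: {Depot→HubA, Depot→HubB, Depot→Jct1, Depot→Jct3, Depot→Port, Depot→Y1}.

6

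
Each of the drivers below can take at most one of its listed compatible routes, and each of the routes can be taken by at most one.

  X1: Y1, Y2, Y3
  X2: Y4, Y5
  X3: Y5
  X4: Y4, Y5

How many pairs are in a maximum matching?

Unit-capacity flow: source→left, listed edges, right→sink; max matching = max flow.
Augmenting path X1→Y1 (+1); matched 1.
Augmenting path X2→Y4 (+1); matched 2.
Augmenting path X3→Y5 (+1); matched 3.
No augmenting path remains; maximum matching = 3.
König certificate: {X1, Y4, Y5} is a vertex cover of size 3 (every listed pair touches it), so no matching can be larger.

3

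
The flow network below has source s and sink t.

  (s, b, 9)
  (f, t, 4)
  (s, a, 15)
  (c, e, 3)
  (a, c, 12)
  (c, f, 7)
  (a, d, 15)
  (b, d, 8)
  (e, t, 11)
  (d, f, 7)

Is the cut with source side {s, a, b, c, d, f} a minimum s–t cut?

Yes — it is a minimum cut (capacity 7).

Given cut capacity: 3 + 4 = 7.
Augment s→a→c→e→t: bottleneck 3, flow now 3.
Augment s→a→c→f→t: bottleneck 4, flow now 7.
No augmenting path remains; maximum flow = 7.
Cut capacity 7 equals the max flow, so it is a minimum cut.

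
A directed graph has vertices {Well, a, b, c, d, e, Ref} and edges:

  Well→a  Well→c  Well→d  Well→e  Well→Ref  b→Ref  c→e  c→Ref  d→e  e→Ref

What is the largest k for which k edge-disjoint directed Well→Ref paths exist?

Assign every edge capacity 1; by Menger, the answer equals the max flow.
Path Well→Ref (+1); total 1.
Path Well→c→Ref (+1); total 2.
Path Well→e→Ref (+1); total 3.
No residual Well→Ref path; max flow = 3.
Certifying cut of size 3: {Well→Ref, Well→c, e→Ref}.

3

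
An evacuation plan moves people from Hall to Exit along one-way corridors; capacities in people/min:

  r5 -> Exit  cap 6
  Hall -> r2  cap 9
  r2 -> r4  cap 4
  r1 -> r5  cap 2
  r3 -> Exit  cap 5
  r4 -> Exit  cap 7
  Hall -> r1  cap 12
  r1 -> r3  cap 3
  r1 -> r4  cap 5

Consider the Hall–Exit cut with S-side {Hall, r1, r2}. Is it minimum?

No — its capacity is 14, but the minimum cut has capacity 12.

Given cut capacity: 3 + 5 + 2 + 4 = 14.
Augment Hall→r1→r3→Exit: bottleneck 3, flow now 3.
Augment Hall→r1→r4→Exit: bottleneck 5, flow now 8.
Augment Hall→r1→r5→Exit: bottleneck 2, flow now 10.
Augment Hall→r2→r4→Exit: bottleneck 2, flow now 12.
No augmenting path remains; maximum flow = 12.
In the residual graph, reachable from Hall: {Hall, r1, r2, r4}.
Min-cut edges: r1→r3 (3), r1→r5 (2), r4→Exit (7); capacity 3 + 2 + 7 = 12.
Cut capacity 14 exceeds the max flow 12, so it is not minimum.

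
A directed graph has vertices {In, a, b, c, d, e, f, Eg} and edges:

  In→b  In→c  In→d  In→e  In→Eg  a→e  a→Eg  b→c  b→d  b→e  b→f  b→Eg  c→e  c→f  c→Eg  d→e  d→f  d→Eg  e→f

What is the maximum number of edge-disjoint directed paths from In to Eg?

4

Assign every edge capacity 1; by Menger, the answer equals the max flow.
Path In→Eg (+1); total 1.
Path In→b→Eg (+1); total 2.
Path In→c→Eg (+1); total 3.
Path In→d→Eg (+1); total 4.
No residual In→Eg path; max flow = 4.
Certifying cut of size 4: {In→Eg, In→b, In→c, In→d}.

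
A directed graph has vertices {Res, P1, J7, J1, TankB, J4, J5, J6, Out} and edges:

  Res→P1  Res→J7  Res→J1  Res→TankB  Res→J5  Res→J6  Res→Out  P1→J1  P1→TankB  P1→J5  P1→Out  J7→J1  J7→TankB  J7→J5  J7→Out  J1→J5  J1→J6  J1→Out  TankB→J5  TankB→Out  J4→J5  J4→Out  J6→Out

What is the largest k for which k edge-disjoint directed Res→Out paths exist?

6

Assign every edge capacity 1; by Menger, the answer equals the max flow.
Path Res→Out (+1); total 1.
Path Res→P1→Out (+1); total 2.
Path Res→J7→Out (+1); total 3.
Path Res→J1→Out (+1); total 4.
Path Res→TankB→Out (+1); total 5.
Path Res→J6→Out (+1); total 6.
No residual Res→Out path; max flow = 6.
Certifying cut of size 6: {Res→J1, Res→J6, Res→J7, Res→Out, Res→P1, Res→TankB}.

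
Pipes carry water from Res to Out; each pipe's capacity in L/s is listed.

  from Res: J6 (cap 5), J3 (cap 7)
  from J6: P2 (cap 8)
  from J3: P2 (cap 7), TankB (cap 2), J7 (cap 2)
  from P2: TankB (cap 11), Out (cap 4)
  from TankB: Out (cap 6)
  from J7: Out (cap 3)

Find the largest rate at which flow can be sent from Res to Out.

Augment Res→J6→P2→Out: bottleneck 4, flow now 4.
Augment Res→J3→TankB→Out: bottleneck 2, flow now 6.
Augment Res→J3→J7→Out: bottleneck 2, flow now 8.
Augment Res→J6→P2→TankB→Out: bottleneck 1, flow now 9.
Augment Res→J3→P2→TankB→Out: bottleneck 3, flow now 12.
No augmenting path remains; maximum flow = 12.
In the residual graph, reachable from Res: {Res}.
Min-cut edges: Res→J6 (5), Res→J3 (7); capacity 5 + 7 = 12.
This cut is saturated, so no flow can exceed 12.

12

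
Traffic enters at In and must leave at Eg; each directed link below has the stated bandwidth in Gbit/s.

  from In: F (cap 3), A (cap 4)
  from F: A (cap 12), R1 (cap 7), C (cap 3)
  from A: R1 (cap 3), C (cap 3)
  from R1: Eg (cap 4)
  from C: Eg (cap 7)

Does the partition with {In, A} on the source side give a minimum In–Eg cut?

Given cut capacity: 3 + 3 + 3 = 9.
Augment In→F→R1→Eg: bottleneck 3, flow now 3.
Augment In→A→R1→Eg: bottleneck 1, flow now 4.
Augment In→A→C→Eg: bottleneck 3, flow now 7.
No augmenting path remains; maximum flow = 7.
In the residual graph, reachable from In: {In}.
Min-cut edges: In→F (3), In→A (4); capacity 3 + 4 = 7.
Cut capacity 9 exceeds the max flow 7, so it is not minimum.

No — its capacity is 9, but the minimum cut has capacity 7.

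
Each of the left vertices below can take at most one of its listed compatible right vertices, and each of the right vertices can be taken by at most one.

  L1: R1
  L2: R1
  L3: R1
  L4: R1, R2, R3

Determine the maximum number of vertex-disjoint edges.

2

Unit-capacity flow: source→left, listed edges, right→sink; max matching = max flow.
Augmenting path L1→R1 (+1); matched 1.
Augmenting path L4→R2 (+1); matched 2.
No augmenting path remains; maximum matching = 2.
König certificate: {L4, R1} is a vertex cover of size 2 (every listed pair touches it), so no matching can be larger.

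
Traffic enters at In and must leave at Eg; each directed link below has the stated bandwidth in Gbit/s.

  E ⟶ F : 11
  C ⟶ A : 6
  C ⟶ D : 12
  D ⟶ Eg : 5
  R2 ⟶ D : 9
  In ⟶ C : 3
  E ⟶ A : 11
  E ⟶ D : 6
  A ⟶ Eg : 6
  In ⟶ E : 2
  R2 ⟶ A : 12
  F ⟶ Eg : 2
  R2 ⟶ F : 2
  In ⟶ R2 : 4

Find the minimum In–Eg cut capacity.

Augment In→R2→A→Eg: bottleneck 4, flow now 4.
Augment In→E→A→Eg: bottleneck 2, flow now 6.
Augment In→C→D→Eg: bottleneck 3, flow now 9.
No augmenting path remains; maximum flow = 9.
By max-flow min-cut, the minimum cut capacity equals the max flow.
In the residual graph, reachable from In: {In}.
Min-cut edges: In→R2 (4), In→E (2), In→C (3); capacity 4 + 2 + 3 = 9.

9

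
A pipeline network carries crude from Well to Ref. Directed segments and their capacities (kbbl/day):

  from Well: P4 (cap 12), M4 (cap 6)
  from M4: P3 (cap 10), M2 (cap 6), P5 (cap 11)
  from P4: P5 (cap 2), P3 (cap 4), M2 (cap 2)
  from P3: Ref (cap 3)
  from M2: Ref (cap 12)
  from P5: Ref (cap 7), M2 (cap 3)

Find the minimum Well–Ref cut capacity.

13

Augment Well→M4→P3→Ref: bottleneck 3, flow now 3.
Augment Well→M4→M2→Ref: bottleneck 3, flow now 6.
Augment Well→P4→M2→Ref: bottleneck 2, flow now 8.
Augment Well→P4→P5→Ref: bottleneck 2, flow now 10.
Augment Well→P4→P3→M4→M2→Ref: bottleneck 3, flow now 13. (uses reverse residual edge)
No augmenting path remains; maximum flow = 13.
By max-flow min-cut, the minimum cut capacity equals the max flow.
In the residual graph, reachable from Well: {Well, P4, P3}.
Min-cut edges: Well→M4 (6), P4→M2 (2), P4→P5 (2), P3→Ref (3); capacity 6 + 2 + 2 + 3 = 13.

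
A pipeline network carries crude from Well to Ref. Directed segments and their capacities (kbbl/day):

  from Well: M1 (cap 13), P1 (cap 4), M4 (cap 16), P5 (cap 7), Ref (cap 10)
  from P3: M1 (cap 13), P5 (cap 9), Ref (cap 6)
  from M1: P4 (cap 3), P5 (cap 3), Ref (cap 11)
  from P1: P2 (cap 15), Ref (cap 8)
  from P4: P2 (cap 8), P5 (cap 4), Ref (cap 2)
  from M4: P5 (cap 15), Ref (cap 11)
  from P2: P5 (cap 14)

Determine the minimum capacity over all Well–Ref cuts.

38

Augment Well→Ref: bottleneck 10, flow now 10.
Augment Well→M1→Ref: bottleneck 11, flow now 21.
Augment Well→P1→Ref: bottleneck 4, flow now 25.
Augment Well→M4→Ref: bottleneck 11, flow now 36.
Augment Well→M1→P4→Ref: bottleneck 2, flow now 38.
No augmenting path remains; maximum flow = 38.
By max-flow min-cut, the minimum cut capacity equals the max flow.
In the residual graph, reachable from Well: {Well, M4, P5}.
Min-cut edges: Well→M1 (13), Well→P1 (4), Well→Ref (10), M4→Ref (11); capacity 13 + 4 + 10 + 11 = 38.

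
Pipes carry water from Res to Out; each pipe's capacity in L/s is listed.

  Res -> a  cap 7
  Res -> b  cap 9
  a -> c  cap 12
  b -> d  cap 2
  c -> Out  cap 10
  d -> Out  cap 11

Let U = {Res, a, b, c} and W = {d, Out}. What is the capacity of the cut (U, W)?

Edges leaving {Res, a, b, c}: b→d (2), c→Out (10).
Cut capacity = 2 + 10 = 12.

12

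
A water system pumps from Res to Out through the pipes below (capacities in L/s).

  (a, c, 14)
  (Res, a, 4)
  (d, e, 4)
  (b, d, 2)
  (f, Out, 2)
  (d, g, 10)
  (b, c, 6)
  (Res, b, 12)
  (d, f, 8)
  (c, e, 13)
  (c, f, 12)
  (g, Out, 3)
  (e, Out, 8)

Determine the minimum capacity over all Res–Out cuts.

Augment Res→a→c→e→Out: bottleneck 4, flow now 4.
Augment Res→b→c→e→Out: bottleneck 4, flow now 8.
Augment Res→b→c→f→Out: bottleneck 2, flow now 10.
Augment Res→b→d→g→Out: bottleneck 2, flow now 12.
No augmenting path remains; maximum flow = 12.
By max-flow min-cut, the minimum cut capacity equals the max flow.
In the residual graph, reachable from Res: {Res, b}.
Min-cut edges: Res→a (4), b→c (6), b→d (2); capacity 4 + 6 + 2 = 12.

12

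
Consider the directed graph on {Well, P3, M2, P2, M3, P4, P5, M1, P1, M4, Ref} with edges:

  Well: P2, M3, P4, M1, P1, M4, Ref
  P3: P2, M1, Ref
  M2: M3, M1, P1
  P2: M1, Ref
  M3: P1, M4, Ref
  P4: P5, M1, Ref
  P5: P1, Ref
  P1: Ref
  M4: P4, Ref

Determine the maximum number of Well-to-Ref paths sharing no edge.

6

Assign every edge capacity 1; by Menger, the answer equals the max flow.
Path Well→Ref (+1); total 1.
Path Well→P2→Ref (+1); total 2.
Path Well→M3→Ref (+1); total 3.
Path Well→P4→Ref (+1); total 4.
Path Well→P1→Ref (+1); total 5.
Path Well→M4→Ref (+1); total 6.
No residual Well→Ref path; max flow = 6.
Certifying cut of size 6: {Well→M3, Well→M4, Well→P1, Well→P2, Well→P4, Well→Ref}.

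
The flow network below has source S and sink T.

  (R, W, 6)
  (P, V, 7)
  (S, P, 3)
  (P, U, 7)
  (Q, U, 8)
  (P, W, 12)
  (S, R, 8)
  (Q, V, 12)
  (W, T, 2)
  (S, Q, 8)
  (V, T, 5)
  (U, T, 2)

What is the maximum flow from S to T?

Augment S→P→U→T: bottleneck 2, flow now 2.
Augment S→P→V→T: bottleneck 1, flow now 3.
Augment S→Q→V→T: bottleneck 4, flow now 7.
Augment S→R→W→T: bottleneck 2, flow now 9.
No augmenting path remains; maximum flow = 9.
In the residual graph, reachable from S: {S, P, Q, R, U, V, W}.
Min-cut edges: U→T (2), V→T (5), W→T (2); capacity 2 + 5 + 2 = 9.
This cut is saturated, so no flow can exceed 9.

9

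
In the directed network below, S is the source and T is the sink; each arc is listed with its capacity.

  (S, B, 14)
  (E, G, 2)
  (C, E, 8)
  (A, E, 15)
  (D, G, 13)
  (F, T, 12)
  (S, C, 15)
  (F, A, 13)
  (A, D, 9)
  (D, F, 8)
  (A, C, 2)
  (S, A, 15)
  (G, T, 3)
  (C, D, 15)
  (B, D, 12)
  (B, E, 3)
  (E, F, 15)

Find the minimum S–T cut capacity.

15

Augment S→A→D→F→T: bottleneck 8, flow now 8.
Augment S→A→D→G→T: bottleneck 1, flow now 9.
Augment S→A→E→F→T: bottleneck 4, flow now 13.
Augment S→A→E→G→T: bottleneck 2, flow now 15.
No augmenting path remains; maximum flow = 15.
By max-flow min-cut, the minimum cut capacity equals the max flow.
In the residual graph, reachable from S: {S, A, B, C, D, E, F, G}.
Min-cut edges: F→T (12), G→T (3); capacity 12 + 3 = 15.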